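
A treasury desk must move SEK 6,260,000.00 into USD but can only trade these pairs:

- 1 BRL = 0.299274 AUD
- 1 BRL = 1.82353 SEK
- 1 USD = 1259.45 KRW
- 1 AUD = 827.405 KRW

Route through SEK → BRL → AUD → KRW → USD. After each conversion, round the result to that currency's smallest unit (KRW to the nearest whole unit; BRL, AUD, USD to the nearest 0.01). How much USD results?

SEK 6,260,000.00 ÷ 1.82353 = BRL 3,432,902.12
BRL 3,432,902.12 × 0.299274 = AUD 1,027,378.35
AUD 1,027,378.35 × 827.405 = KRW 850,057,984
KRW 850,057,984 ÷ 1259.45 = USD 674,943.81

USD 674,943.81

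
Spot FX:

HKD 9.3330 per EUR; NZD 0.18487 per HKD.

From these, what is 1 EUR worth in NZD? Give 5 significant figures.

EUR/NZD = 1.7254

1 EUR × 9.3330 = 9.333 HKD
9.333 HKD × 0.18487 = 1.72539 NZD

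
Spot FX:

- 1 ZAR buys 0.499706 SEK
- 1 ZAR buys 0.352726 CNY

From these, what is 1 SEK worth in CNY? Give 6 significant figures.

SEK/CNY = 0.705867

1 SEK ÷ 0.499706 = 2.00118 ZAR
2.00118 ZAR × 0.352726 = 0.705867 CNY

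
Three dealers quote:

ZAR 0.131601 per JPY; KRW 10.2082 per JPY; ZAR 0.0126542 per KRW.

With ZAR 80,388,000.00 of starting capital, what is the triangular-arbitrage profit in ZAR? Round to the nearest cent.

Profitable loop is ZAR → KRW → JPY → ZAR:
ZAR 80,388,000.00 ÷ 0.0126542 = KRW 6,352,673,421
KRW 6,352,673,421 ÷ 10.2082 = JPY 622,310,831
JPY 622,310,831 × 0.131601 = ZAR 81,896,727.61
Profit = ZAR 81,896,727.61 − ZAR 80,388,000.00

Profit: ZAR 1,508,727.61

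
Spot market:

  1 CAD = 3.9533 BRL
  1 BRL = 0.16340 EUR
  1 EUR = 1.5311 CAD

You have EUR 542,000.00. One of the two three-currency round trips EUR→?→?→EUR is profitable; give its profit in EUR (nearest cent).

Profitable loop is EUR → BRL → CAD → EUR:
EUR 542,000.00 ÷ 0.16340 = BRL 3,317,013.46
BRL 3,317,013.46 ÷ 3.9533 = CAD 839,049.27
CAD 839,049.27 ÷ 1.5311 = EUR 548,004.22
Profit = EUR 548,004.22 − EUR 542,000.00

Profit: EUR 6,004.22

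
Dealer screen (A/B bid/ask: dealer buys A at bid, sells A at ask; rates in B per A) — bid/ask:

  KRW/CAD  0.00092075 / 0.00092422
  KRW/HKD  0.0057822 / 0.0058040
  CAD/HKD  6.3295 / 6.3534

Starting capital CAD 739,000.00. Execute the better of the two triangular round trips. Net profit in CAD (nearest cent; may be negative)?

Net profit: CAD 3,041.45

Best loop CAD → HKD → KRW → CAD:
CAD 739,000.00 × 6.3295 (sell CAD at bid) = HKD 4,677,500.50
HKD 4,677,500.50 ÷ 0.0058040 (buy KRW at ask) = KRW 805,909,804
KRW 805,909,804 × 0.00092075 (sell KRW at bid) = CAD 742,041.45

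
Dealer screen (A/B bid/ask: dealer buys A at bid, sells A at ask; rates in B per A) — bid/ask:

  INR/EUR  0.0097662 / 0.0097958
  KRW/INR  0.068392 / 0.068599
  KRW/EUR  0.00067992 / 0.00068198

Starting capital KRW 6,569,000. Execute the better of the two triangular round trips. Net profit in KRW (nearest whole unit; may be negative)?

Net profit: KRW 77,598

Best loop KRW → EUR → INR → KRW:
KRW 6,569,000 × 0.00067992 (sell KRW at bid) = EUR 4,466.39
EUR 4,466.39 ÷ 0.0097958 (buy INR at ask) = INR 455,949.95
INR 455,949.95 ÷ 0.068599 (buy KRW at ask) = KRW 6,646,598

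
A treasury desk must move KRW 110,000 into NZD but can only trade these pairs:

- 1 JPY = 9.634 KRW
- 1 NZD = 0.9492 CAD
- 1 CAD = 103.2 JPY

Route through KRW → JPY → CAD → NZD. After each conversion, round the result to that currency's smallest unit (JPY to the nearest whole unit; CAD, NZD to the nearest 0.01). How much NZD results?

NZD 116.56

KRW 110,000 ÷ 9.634 = JPY 11,418
JPY 11,418 ÷ 103.2 = CAD 110.64
CAD 110.64 ÷ 0.9492 = NZD 116.56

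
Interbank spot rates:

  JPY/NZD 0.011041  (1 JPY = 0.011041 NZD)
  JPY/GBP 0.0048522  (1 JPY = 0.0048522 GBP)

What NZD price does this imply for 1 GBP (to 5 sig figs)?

1 GBP ÷ 0.0048522 = 206.092 JPY
206.092 JPY × 0.011041 = 2.27546 NZD

GBP/NZD = 2.2755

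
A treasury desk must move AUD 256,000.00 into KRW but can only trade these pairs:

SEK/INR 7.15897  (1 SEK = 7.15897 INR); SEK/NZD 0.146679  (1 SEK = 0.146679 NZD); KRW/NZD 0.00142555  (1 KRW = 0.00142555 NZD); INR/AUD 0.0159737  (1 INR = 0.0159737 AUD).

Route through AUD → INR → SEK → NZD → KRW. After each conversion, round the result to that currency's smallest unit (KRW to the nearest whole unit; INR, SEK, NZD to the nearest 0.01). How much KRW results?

AUD 256,000.00 ÷ 0.0159737 = INR 16,026,343.30
INR 16,026,343.30 ÷ 7.15897 = SEK 2,238,638.14
SEK 2,238,638.14 × 0.146679 = NZD 328,361.20
NZD 328,361.20 ÷ 0.00142555 = KRW 230,340,009

KRW 230,340,009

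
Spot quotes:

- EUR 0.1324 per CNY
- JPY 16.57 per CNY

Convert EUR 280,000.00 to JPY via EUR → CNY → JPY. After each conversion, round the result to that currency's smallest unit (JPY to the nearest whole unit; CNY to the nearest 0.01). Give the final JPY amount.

EUR 280,000.00 ÷ 0.1324 = CNY 2,114,803.63
CNY 2,114,803.63 × 16.57 = JPY 35,042,296

JPY 35,042,296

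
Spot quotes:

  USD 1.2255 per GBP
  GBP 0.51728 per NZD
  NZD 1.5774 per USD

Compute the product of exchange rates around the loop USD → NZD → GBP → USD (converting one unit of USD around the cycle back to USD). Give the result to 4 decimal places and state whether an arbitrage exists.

1.0000 (no arbitrage)

Around USD → NZD → GBP → USD: 1 × 1.5774 × 0.51728 × 1.2255 = 0.999956
Product ≈ 1 (deviation 0.004%, within rounding noise).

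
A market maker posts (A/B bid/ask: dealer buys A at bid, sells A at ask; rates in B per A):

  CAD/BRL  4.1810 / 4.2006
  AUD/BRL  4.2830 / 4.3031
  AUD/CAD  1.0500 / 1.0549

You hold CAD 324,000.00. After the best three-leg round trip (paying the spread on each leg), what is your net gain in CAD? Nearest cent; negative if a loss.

Net profit: CAD 6,546.86

Best loop CAD → BRL → AUD → CAD:
CAD 324,000.00 × 4.1810 (sell CAD at bid) = BRL 1,354,644.00
BRL 1,354,644.00 ÷ 4.3031 (buy AUD at ask) = AUD 314,806.53
AUD 314,806.53 × 1.0500 (sell AUD at bid) = CAD 330,546.86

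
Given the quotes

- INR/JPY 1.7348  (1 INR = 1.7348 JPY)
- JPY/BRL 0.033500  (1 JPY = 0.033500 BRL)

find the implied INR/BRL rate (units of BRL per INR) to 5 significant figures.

INR/BRL = 0.058116

1 INR × 1.7348 = 1.7348 JPY
1.7348 JPY × 0.033500 = 0.0581158 BRL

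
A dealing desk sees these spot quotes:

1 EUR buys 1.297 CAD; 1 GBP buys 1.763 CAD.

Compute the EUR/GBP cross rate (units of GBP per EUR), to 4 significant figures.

EUR/GBP = 0.7357

1 EUR × 1.297 = 1.297 CAD
1.297 CAD ÷ 1.763 = 0.735678 GBP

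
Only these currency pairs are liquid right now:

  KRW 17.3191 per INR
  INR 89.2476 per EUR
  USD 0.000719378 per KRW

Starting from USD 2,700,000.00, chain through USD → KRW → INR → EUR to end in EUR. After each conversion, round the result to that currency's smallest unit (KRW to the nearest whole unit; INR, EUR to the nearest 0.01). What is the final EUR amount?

EUR 2,428,201.63

USD 2,700,000.00 ÷ 0.000719378 = KRW 3,753,242,384
KRW 3,753,242,384 ÷ 17.3191 = INR 216,711,167.67
INR 216,711,167.67 ÷ 89.2476 = EUR 2,428,201.63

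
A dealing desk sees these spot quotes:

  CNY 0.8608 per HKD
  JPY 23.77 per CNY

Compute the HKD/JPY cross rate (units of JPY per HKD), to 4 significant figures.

HKD/JPY = 20.46

1 HKD × 0.8608 = 0.8608 CNY
0.8608 CNY × 23.77 = 20.4612 JPY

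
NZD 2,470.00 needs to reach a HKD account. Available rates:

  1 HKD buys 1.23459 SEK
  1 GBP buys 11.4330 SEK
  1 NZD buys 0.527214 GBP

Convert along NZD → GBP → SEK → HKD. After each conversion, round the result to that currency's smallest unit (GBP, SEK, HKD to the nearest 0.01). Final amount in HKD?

NZD 2,470.00 × 0.527214 = GBP 1,302.22
GBP 1,302.22 × 11.4330 = SEK 14,888.28
SEK 14,888.28 ÷ 1.23459 = HKD 12,059.29

HKD 12,059.29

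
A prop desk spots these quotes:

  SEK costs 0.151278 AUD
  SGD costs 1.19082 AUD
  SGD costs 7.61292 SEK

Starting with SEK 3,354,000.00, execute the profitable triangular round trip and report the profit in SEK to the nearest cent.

Profitable loop is SEK → SGD → AUD → SEK:
SEK 3,354,000.00 ÷ 7.61292 = SGD 440,566.83
SGD 440,566.83 × 1.19082 = AUD 524,635.79
AUD 524,635.79 ÷ 0.151278 = SEK 3,468,024.35
Profit = SEK 3,468,024.35 − SEK 3,354,000.00

Profit: SEK 114,024.35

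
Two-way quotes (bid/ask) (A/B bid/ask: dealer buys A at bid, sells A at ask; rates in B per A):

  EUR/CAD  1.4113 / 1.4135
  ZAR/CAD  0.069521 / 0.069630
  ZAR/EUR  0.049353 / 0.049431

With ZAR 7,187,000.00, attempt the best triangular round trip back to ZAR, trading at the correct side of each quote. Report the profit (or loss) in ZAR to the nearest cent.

Best loop ZAR → EUR → CAD → ZAR:
ZAR 7,187,000.00 × 0.049353 (sell ZAR at bid) = EUR 354,700.01
EUR 354,700.01 × 1.4113 (sell EUR at bid) = CAD 500,588.13
CAD 500,588.13 ÷ 0.069630 (buy ZAR at ask) = ZAR 7,189,259.31

Net profit: ZAR 2,259.31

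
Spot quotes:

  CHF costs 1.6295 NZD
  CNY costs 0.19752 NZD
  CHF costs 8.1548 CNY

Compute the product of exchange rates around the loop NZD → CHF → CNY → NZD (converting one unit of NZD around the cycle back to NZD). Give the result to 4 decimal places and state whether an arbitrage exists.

0.9885 (arbitrage exists)

Around NZD → CHF → CNY → NZD: 1 ÷ 1.6295 × 8.1548 × 0.19752 = 0.988485
Product < 1; profitable direction is NZD → CNY → CHF → NZD.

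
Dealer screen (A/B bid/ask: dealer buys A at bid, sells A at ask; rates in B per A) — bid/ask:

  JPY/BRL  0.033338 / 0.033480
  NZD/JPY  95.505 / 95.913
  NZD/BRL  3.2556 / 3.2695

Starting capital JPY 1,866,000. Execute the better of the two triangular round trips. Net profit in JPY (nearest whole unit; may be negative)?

Best loop JPY → NZD → BRL → JPY:
JPY 1,866,000 ÷ 95.913 (buy NZD at ask) = NZD 19,455.13
NZD 19,455.13 × 3.2556 (sell NZD at bid) = BRL 63,338.13
BRL 63,338.13 ÷ 0.033480 (buy JPY at ask) = JPY 1,891,820

Net profit: JPY 25,820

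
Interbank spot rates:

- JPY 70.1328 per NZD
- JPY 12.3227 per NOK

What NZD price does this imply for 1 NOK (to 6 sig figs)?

NOK/NZD = 0.175705

1 NOK × 12.3227 = 12.3227 JPY
12.3227 JPY ÷ 70.1328 = 0.175705 NZD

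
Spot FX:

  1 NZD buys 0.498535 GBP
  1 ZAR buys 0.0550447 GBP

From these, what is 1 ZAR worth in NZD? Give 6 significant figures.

ZAR/NZD = 0.110413

1 ZAR × 0.0550447 = 0.0550447 GBP
0.0550447 GBP ÷ 0.498535 = 0.110413 NZD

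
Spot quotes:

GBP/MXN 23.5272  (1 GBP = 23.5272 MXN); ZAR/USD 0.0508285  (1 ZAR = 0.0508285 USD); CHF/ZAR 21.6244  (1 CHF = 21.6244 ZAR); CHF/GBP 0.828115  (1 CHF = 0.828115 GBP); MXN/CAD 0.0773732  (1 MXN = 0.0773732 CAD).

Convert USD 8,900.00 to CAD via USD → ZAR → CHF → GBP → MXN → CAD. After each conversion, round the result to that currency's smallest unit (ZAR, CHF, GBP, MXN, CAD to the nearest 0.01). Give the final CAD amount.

CAD 12,206.47

USD 8,900.00 ÷ 0.0508285 = ZAR 175,098.62
ZAR 175,098.62 ÷ 21.6244 = CHF 8,097.27
CHF 8,097.27 × 0.828115 = GBP 6,705.47
GBP 6,705.47 × 23.5272 = MXN 157,760.93
MXN 157,760.93 × 0.0773732 = CAD 12,206.47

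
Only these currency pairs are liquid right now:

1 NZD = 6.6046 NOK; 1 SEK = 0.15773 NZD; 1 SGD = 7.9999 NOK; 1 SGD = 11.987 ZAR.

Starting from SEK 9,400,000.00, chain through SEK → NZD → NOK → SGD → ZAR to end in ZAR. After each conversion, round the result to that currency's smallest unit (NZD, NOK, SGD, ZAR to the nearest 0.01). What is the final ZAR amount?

ZAR 14,672,854.93

SEK 9,400,000.00 × 0.15773 = NZD 1,482,662.00
NZD 1,482,662.00 × 6.6046 = NOK 9,792,389.45
NOK 9,792,389.45 ÷ 7.9999 = SGD 1,224,063.98
SGD 1,224,063.98 × 11.987 = ZAR 14,672,854.93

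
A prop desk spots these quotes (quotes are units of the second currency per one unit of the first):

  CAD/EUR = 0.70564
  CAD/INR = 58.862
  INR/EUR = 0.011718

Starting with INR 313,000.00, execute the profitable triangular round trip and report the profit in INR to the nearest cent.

Profit: INR 7,213.05

Profitable loop is INR → CAD → EUR → INR:
INR 313,000.00 ÷ 58.862 = CAD 5,317.52
CAD 5,317.52 × 0.70564 = EUR 3,752.26
EUR 3,752.26 ÷ 0.011718 = INR 320,213.05
Profit = INR 320,213.05 − INR 313,000.00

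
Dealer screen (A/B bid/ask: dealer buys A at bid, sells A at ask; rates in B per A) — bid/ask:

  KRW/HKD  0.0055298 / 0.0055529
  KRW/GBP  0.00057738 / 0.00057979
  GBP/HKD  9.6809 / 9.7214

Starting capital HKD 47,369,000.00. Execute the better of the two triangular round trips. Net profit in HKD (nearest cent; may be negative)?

Best loop HKD → KRW → GBP → HKD:
HKD 47,369,000.00 ÷ 0.0055529 (buy KRW at ask) = KRW 8,530,497,578
KRW 8,530,497,578 × 0.00057738 (sell KRW at bid) = GBP 4,925,338.69
GBP 4,925,338.69 × 9.6809 (sell GBP at bid) = HKD 47,681,711.34

Net profit: HKD 312,711.34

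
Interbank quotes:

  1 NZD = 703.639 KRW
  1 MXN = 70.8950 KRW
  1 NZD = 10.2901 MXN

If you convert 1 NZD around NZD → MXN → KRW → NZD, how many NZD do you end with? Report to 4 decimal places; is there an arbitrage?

Around NZD → MXN → KRW → NZD: 1 × 10.2901 × 70.8950 ÷ 703.639 = 1.036777
Product > 1; profitable direction is NZD → MXN → KRW → NZD.

1.0368 (arbitrage exists)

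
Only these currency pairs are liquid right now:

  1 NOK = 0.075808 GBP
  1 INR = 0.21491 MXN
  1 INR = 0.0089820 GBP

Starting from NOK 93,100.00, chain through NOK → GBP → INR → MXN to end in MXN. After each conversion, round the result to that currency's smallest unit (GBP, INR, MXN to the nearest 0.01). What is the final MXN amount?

NOK 93,100.00 × 0.075808 = GBP 7,057.72
GBP 7,057.72 ÷ 0.0089820 = INR 785,762.64
INR 785,762.64 × 0.21491 = MXN 168,868.25

MXN 168,868.25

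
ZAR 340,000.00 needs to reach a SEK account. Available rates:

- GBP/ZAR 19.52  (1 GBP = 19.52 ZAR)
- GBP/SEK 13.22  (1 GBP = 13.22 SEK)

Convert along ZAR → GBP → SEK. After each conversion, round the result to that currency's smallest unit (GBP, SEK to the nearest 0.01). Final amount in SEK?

SEK 230,266.36

ZAR 340,000.00 ÷ 19.52 = GBP 17,418.03
GBP 17,418.03 × 13.22 = SEK 230,266.36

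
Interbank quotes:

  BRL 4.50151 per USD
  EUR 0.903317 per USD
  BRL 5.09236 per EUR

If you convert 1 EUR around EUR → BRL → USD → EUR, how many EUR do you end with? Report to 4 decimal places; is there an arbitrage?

Around EUR → BRL → USD → EUR: 1 × 5.09236 ÷ 4.50151 × 0.903317 = 1.021883
Product > 1; profitable direction is EUR → BRL → USD → EUR.

1.0219 (arbitrage exists)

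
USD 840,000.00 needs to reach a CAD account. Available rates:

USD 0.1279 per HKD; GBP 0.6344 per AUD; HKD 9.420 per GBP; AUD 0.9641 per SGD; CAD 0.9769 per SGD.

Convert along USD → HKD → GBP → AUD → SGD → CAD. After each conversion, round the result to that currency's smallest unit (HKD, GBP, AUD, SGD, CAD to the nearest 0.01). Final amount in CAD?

CAD 1,113,583.26

USD 840,000.00 ÷ 0.1279 = HKD 6,567,630.96
HKD 6,567,630.96 ÷ 9.420 = GBP 697,200.74
GBP 697,200.74 ÷ 0.6344 = AUD 1,098,992.34
AUD 1,098,992.34 ÷ 0.9641 = SGD 1,139,915.30
SGD 1,139,915.30 × 0.9769 = CAD 1,113,583.26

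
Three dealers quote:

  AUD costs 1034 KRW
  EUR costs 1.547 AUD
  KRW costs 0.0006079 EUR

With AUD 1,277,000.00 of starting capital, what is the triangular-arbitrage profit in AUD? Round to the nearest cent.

Profitable loop is AUD → EUR → KRW → AUD:
AUD 1,277,000.00 ÷ 1.547 = EUR 825,468.65
EUR 825,468.65 ÷ 0.0006079 = KRW 1,357,902,038
KRW 1,357,902,038 ÷ 1034 = AUD 1,313,251.49
Profit = AUD 1,313,251.49 − AUD 1,277,000.00

Profit: AUD 36,251.49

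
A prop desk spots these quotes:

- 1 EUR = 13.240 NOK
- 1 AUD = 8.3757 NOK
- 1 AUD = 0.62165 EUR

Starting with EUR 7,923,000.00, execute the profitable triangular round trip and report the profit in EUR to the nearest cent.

Profit: EUR 139,632.16

Profitable loop is EUR → AUD → NOK → EUR:
EUR 7,923,000.00 ÷ 0.62165 = AUD 12,745,113.81
AUD 12,745,113.81 × 8.3757 = NOK 106,749,249.74
NOK 106,749,249.74 ÷ 13.240 = EUR 8,062,632.16
Profit = EUR 8,062,632.16 − EUR 7,923,000.00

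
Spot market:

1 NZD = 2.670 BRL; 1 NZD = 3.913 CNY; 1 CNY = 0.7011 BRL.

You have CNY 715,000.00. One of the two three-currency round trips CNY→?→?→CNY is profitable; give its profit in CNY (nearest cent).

Profitable loop is CNY → BRL → NZD → CNY:
CNY 715,000.00 × 0.7011 = BRL 501,286.50
BRL 501,286.50 ÷ 2.670 = NZD 187,747.75
NZD 187,747.75 × 3.913 = CNY 734,656.96
Profit = CNY 734,656.96 − CNY 715,000.00

Profit: CNY 19,656.96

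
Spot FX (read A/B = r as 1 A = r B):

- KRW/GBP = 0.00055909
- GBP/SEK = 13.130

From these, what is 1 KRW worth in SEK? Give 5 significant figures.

KRW/SEK = 0.0073409

1 KRW × 0.00055909 = 0.00055909 GBP
0.00055909 GBP × 13.130 = 0.00734085 SEK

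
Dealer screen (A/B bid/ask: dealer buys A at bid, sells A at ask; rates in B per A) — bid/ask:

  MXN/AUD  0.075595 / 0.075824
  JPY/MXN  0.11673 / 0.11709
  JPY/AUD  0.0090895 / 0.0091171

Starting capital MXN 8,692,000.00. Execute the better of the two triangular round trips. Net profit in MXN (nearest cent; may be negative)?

Best loop MXN → JPY → AUD → MXN:
MXN 8,692,000.00 ÷ 0.11709 (buy JPY at ask) = JPY 74,233,496
JPY 74,233,496 × 0.0090895 (sell JPY at bid) = AUD 674,745.36
AUD 674,745.36 ÷ 0.075824 (buy MXN at ask) = MXN 8,898,836.23

Net profit: MXN 206,836.23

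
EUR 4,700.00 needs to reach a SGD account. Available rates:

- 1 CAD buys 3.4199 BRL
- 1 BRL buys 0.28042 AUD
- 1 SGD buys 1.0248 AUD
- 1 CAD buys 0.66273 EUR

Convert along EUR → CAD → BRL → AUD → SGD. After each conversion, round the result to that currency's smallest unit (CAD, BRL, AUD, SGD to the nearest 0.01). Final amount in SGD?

SGD 6,636.58

EUR 4,700.00 ÷ 0.66273 = CAD 7,091.88
CAD 7,091.88 × 3.4199 = BRL 24,253.52
BRL 24,253.52 × 0.28042 = AUD 6,801.17
AUD 6,801.17 ÷ 1.0248 = SGD 6,636.58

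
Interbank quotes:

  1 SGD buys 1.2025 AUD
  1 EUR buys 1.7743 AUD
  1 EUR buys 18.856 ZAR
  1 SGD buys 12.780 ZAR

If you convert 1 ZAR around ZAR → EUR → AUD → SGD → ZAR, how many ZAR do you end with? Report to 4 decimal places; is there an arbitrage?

Around ZAR → EUR → AUD → SGD → ZAR: 1 ÷ 18.856 × 1.7743 ÷ 1.2025 × 12.780 = 1.000054
Product ≈ 1 (deviation 0.005%, within rounding noise).

1.0001 (no arbitrage)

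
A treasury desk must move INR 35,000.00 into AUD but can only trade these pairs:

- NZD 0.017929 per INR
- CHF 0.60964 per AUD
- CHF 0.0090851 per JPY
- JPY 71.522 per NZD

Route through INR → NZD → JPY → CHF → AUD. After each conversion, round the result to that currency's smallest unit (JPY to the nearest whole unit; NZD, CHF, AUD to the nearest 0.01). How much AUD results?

INR 35,000.00 × 0.017929 = NZD 627.51
NZD 627.51 × 71.522 = JPY 44,881
JPY 44,881 × 0.0090851 = CHF 407.75
CHF 407.75 ÷ 0.60964 = AUD 668.84

AUD 668.84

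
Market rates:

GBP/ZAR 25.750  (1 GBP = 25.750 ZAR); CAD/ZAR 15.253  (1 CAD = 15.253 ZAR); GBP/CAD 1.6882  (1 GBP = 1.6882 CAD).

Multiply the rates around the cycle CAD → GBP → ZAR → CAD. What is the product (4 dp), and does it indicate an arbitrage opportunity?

Around CAD → GBP → ZAR → CAD: 1 ÷ 1.6882 × 25.750 ÷ 15.253 = 0.999996
Product ≈ 1 (deviation 0.000%, within rounding noise).

1.0000 (no arbitrage)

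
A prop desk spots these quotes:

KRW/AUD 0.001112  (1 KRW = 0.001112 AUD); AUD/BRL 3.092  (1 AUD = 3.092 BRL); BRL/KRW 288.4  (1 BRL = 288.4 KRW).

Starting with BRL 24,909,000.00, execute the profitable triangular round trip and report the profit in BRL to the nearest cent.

Profitable loop is BRL → AUD → KRW → BRL:
BRL 24,909,000.00 ÷ 3.092 = AUD 8,055,950.84
AUD 8,055,950.84 ÷ 0.001112 = KRW 7,244,560,109
KRW 7,244,560,109 ÷ 288.4 = BRL 25,119,833.94
Profit = BRL 25,119,833.94 − BRL 24,909,000.00

Profit: BRL 210,833.94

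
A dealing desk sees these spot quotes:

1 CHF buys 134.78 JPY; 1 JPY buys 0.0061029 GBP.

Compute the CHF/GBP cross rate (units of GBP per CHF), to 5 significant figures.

1 CHF × 134.78 = 134.78 JPY
134.78 JPY × 0.0061029 = 0.822549 GBP

CHF/GBP = 0.82255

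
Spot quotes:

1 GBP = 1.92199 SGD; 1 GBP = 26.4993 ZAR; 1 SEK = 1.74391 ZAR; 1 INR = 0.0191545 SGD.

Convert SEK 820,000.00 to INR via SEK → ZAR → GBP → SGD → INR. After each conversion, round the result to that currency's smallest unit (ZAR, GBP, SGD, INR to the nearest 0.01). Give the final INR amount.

SEK 820,000.00 × 1.74391 = ZAR 1,430,006.20
ZAR 1,430,006.20 ÷ 26.4993 = GBP 53,963.92
GBP 53,963.92 × 1.92199 = SGD 103,718.11
SGD 103,718.11 ÷ 0.0191545 = INR 5,414,816.88

INR 5,414,816.88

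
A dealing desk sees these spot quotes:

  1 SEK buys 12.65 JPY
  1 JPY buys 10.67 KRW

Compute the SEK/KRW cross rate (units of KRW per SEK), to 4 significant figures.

SEK/KRW = 135.0

1 SEK × 12.65 = 12.65 JPY
12.65 JPY × 10.67 = 134.976 KRW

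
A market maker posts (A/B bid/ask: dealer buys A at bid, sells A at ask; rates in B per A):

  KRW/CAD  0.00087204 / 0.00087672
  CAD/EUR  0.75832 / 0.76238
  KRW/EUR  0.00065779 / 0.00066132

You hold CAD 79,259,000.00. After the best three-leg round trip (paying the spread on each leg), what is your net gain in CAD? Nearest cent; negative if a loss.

Best loop CAD → EUR → KRW → CAD:
CAD 79,259,000.00 × 0.75832 (sell CAD at bid) = EUR 60,103,684.88
EUR 60,103,684.88 ÷ 0.00066132 (buy KRW at ask) = KRW 90,884,420,371
KRW 90,884,420,371 × 0.00087204 (sell KRW at bid) = CAD 79,254,849.94

Net result: CAD -4,150.06 (no profitable arbitrage after spreads)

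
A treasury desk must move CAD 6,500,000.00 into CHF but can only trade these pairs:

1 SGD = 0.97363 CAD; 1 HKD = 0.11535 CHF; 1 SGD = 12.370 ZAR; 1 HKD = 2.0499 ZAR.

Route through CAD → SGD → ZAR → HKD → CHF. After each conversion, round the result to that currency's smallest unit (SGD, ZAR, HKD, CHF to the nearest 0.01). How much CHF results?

CAD 6,500,000.00 ÷ 0.97363 = SGD 6,676,047.37
SGD 6,676,047.37 × 12.370 = ZAR 82,582,705.97
ZAR 82,582,705.97 ÷ 2.0499 = HKD 40,286,212.00
HKD 40,286,212.00 × 0.11535 = CHF 4,647,014.55

CHF 4,647,014.55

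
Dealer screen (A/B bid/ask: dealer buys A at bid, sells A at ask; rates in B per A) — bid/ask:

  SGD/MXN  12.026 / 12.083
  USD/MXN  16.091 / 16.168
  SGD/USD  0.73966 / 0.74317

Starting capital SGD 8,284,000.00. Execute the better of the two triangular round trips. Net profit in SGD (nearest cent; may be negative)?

Best loop SGD → MXN → USD → SGD:
SGD 8,284,000.00 × 12.026 (sell SGD at bid) = MXN 99,623,384.00
MXN 99,623,384.00 ÷ 16.168 (buy USD at ask) = USD 6,161,762.99
USD 6,161,762.99 ÷ 0.74317 (buy SGD at ask) = SGD 8,291,189.08

Net profit: SGD 7,189.08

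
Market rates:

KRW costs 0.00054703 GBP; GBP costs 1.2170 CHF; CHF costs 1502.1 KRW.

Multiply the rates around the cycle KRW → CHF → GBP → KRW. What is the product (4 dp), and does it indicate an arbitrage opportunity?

Around KRW → CHF → GBP → KRW: 1 ÷ 1502.1 ÷ 1.2170 ÷ 0.00054703 = 0.999999
Product ≈ 1 (deviation 0.000%, within rounding noise).

1.0000 (no arbitrage)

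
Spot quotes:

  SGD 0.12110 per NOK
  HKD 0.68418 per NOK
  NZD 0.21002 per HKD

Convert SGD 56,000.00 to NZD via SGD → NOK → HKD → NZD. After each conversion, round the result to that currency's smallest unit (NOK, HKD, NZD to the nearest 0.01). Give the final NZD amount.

SGD 56,000.00 ÷ 0.12110 = NOK 462,427.75
NOK 462,427.75 × 0.68418 = HKD 316,383.82
HKD 316,383.82 × 0.21002 = NZD 66,446.93

NZD 66,446.93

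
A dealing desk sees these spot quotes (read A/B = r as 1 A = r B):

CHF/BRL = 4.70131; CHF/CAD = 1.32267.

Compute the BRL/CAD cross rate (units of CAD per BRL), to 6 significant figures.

1 BRL ÷ 4.70131 = 0.212707 CHF
0.212707 CHF × 1.32267 = 0.281341 CAD

BRL/CAD = 0.281341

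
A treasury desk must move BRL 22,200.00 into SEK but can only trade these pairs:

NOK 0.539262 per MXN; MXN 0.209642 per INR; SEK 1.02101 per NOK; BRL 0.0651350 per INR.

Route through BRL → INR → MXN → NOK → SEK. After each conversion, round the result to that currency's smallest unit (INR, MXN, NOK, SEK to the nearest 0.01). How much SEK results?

SEK 39,341.11

BRL 22,200.00 ÷ 0.0651350 = INR 340,830.58
INR 340,830.58 × 0.209642 = MXN 71,452.40
MXN 71,452.40 × 0.539262 = NOK 38,531.56
NOK 38,531.56 × 1.02101 = SEK 39,341.11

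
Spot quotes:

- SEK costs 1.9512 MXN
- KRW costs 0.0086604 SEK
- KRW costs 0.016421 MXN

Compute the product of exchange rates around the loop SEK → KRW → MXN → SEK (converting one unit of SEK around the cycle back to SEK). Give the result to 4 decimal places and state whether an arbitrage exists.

Around SEK → KRW → MXN → SEK: 1 ÷ 0.0086604 × 0.016421 ÷ 1.9512 = 0.971762
Product < 1; profitable direction is SEK → MXN → KRW → SEK.

0.9718 (arbitrage exists)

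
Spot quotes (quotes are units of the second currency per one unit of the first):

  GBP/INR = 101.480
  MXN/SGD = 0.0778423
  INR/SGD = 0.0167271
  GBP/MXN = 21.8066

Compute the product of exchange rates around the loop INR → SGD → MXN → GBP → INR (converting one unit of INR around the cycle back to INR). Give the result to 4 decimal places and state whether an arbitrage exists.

1.0000 (no arbitrage)

Around INR → SGD → MXN → GBP → INR: 1 × 0.0167271 ÷ 0.0778423 ÷ 21.8066 × 101.480 = 0.999994
Product ≈ 1 (deviation 0.001%, within rounding noise).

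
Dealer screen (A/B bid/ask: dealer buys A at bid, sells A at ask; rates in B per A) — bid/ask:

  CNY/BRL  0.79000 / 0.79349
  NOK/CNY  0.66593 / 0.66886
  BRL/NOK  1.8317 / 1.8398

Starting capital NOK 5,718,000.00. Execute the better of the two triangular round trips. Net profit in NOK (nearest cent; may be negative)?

Net profit: NOK 137,943.18

Best loop NOK → BRL → CNY → NOK:
NOK 5,718,000.00 ÷ 1.8398 (buy BRL at ask) = BRL 3,107,946.52
BRL 3,107,946.52 ÷ 0.79349 (buy CNY at ask) = CNY 3,916,806.15
CNY 3,916,806.15 ÷ 0.66886 (buy NOK at ask) = NOK 5,855,943.18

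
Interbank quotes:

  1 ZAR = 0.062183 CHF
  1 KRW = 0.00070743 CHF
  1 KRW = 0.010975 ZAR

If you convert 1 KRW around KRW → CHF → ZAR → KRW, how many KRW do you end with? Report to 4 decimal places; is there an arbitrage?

1.0366 (arbitrage exists)

Around KRW → CHF → ZAR → KRW: 1 × 0.00070743 ÷ 0.062183 ÷ 0.010975 = 1.036591
Product > 1; profitable direction is KRW → CHF → ZAR → KRW.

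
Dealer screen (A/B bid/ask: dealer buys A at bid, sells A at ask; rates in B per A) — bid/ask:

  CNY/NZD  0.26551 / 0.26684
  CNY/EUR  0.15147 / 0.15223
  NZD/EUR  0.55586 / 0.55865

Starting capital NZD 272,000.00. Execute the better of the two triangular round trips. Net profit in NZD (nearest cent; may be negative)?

Net profit: NZD 4,378.84

Best loop NZD → CNY → EUR → NZD:
NZD 272,000.00 ÷ 0.26684 (buy CNY at ask) = CNY 1,019,337.43
CNY 1,019,337.43 × 0.15147 (sell CNY at bid) = EUR 154,399.04
EUR 154,399.04 ÷ 0.55865 (buy NZD at ask) = NZD 276,378.84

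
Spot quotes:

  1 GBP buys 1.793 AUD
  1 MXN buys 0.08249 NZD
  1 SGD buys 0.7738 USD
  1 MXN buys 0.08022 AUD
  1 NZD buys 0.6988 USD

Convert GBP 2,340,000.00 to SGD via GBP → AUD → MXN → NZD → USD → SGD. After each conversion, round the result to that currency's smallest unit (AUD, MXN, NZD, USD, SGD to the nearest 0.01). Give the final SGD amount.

SGD 3,896,179.57

GBP 2,340,000.00 × 1.793 = AUD 4,195,620.00
AUD 4,195,620.00 ÷ 0.08022 = MXN 52,301,421.09
MXN 52,301,421.09 × 0.08249 = NZD 4,314,344.23
NZD 4,314,344.23 × 0.6988 = USD 3,014,863.75
USD 3,014,863.75 ÷ 0.7738 = SGD 3,896,179.57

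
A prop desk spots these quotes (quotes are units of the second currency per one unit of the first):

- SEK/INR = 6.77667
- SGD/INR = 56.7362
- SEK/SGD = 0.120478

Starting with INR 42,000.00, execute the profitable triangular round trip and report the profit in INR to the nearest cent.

Profitable loop is INR → SEK → SGD → INR:
INR 42,000.00 ÷ 6.77667 = SEK 6,197.73
SEK 6,197.73 × 0.120478 = SGD 746.69
SGD 746.69 × 56.7362 = INR 42,364.39
Profit = INR 42,364.39 − INR 42,000.00

Profit: INR 364.39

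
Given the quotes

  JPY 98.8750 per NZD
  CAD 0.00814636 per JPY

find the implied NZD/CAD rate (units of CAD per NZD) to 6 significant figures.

1 NZD × 98.8750 = 98.875 JPY
98.875 JPY × 0.00814636 = 0.805471 CAD

NZD/CAD = 0.805471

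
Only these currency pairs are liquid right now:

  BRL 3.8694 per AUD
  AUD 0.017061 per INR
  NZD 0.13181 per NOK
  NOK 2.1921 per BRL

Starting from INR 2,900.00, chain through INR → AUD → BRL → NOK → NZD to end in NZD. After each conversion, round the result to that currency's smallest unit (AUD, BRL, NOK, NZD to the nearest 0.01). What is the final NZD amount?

NZD 55.32

INR 2,900.00 × 0.017061 = AUD 49.48
AUD 49.48 × 3.8694 = BRL 191.46
BRL 191.46 × 2.1921 = NOK 419.70
NOK 419.70 × 0.13181 = NZD 55.32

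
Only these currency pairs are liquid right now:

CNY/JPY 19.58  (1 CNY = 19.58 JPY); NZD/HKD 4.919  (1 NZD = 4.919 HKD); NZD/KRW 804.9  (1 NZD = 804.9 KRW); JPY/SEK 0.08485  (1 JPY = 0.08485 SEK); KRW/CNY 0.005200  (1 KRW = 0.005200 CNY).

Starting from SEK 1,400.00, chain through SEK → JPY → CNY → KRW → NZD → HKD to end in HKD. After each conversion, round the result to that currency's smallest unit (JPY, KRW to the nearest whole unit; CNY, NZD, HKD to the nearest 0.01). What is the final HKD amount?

SEK 1,400.00 ÷ 0.08485 = JPY 16,500
JPY 16,500 ÷ 19.58 = CNY 842.70
CNY 842.70 ÷ 0.005200 = KRW 162,058
KRW 162,058 ÷ 804.9 = NZD 201.34
NZD 201.34 × 4.919 = HKD 990.39

HKD 990.39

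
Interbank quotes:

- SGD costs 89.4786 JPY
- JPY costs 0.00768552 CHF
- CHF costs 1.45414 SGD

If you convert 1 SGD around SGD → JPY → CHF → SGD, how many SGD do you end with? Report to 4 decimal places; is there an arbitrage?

Around SGD → JPY → CHF → SGD: 1 × 89.4786 × 0.00768552 × 1.45414 = 0.999997
Product ≈ 1 (deviation 0.000%, within rounding noise).

1.0000 (no arbitrage)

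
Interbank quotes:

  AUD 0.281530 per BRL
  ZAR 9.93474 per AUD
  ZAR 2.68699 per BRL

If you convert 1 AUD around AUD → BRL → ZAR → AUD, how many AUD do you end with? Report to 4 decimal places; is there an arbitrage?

0.9607 (arbitrage exists)

Around AUD → BRL → ZAR → AUD: 1 ÷ 0.281530 × 2.68699 ÷ 9.93474 = 0.960694
Product < 1; profitable direction is AUD → ZAR → BRL → AUD.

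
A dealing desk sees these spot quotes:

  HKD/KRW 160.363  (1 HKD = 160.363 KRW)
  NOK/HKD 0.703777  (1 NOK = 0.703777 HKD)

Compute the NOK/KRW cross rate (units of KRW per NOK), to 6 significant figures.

1 NOK × 0.703777 = 0.703777 HKD
0.703777 HKD × 160.363 = 112.86 KRW

NOK/KRW = 112.860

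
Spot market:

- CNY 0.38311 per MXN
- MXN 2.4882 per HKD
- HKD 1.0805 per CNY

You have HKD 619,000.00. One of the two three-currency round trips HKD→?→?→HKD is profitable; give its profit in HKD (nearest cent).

Profitable loop is HKD → MXN → CNY → HKD:
HKD 619,000.00 × 2.4882 = MXN 1,540,195.80
MXN 1,540,195.80 × 0.38311 = CNY 590,064.41
CNY 590,064.41 × 1.0805 = HKD 637,564.60
Profit = HKD 637,564.60 − HKD 619,000.00

Profit: HKD 18,564.60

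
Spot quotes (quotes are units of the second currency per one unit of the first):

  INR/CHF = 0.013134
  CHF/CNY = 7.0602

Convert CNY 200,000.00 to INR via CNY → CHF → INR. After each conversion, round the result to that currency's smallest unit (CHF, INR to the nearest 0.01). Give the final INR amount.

CNY 200,000.00 ÷ 7.0602 = CHF 28,327.81
CHF 28,327.81 ÷ 0.013134 = INR 2,156,830.36

INR 2,156,830.36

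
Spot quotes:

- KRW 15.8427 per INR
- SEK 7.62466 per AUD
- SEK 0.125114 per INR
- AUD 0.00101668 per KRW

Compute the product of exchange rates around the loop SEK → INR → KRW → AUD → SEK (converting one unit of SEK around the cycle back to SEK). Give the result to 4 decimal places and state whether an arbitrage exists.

0.9816 (arbitrage exists)

Around SEK → INR → KRW → AUD → SEK: 1 ÷ 0.125114 × 15.8427 × 0.00101668 × 7.62466 = 0.981585
Product < 1; profitable direction is SEK → AUD → KRW → INR → SEK.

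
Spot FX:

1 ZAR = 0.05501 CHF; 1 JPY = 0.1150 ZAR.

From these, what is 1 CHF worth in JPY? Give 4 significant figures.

CHF/JPY = 158.1

1 CHF ÷ 0.05501 = 18.1785 ZAR
18.1785 ZAR ÷ 0.1150 = 158.074 JPY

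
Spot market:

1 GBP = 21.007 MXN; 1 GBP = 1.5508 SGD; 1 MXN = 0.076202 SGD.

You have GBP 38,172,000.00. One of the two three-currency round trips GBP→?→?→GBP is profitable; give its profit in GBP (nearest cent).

Profitable loop is GBP → MXN → SGD → GBP:
GBP 38,172,000.00 × 21.007 = MXN 801,879,204.00
MXN 801,879,204.00 × 0.076202 = SGD 61,104,799.10
SGD 61,104,799.10 ÷ 1.5508 = GBP 39,402,114.46
Profit = GBP 39,402,114.46 − GBP 38,172,000.00

Profit: GBP 1,230,114.46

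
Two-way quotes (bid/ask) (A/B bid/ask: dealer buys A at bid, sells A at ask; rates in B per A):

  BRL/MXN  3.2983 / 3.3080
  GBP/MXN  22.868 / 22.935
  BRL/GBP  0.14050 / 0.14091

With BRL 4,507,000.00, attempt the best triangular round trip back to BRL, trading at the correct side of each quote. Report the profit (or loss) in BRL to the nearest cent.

Best loop BRL → MXN → GBP → BRL:
BRL 4,507,000.00 × 3.2983 (sell BRL at bid) = MXN 14,865,438.10
MXN 14,865,438.10 ÷ 22.935 (buy GBP at ask) = GBP 648,155.14
GBP 648,155.14 ÷ 0.14091 (buy BRL at ask) = BRL 4,599,780.98

Net profit: BRL 92,780.98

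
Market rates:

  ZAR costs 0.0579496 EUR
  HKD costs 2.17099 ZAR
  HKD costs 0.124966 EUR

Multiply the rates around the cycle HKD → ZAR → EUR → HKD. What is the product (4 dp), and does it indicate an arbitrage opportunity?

1.0067 (arbitrage exists)

Around HKD → ZAR → EUR → HKD: 1 × 2.17099 × 0.0579496 ÷ 0.124966 = 1.006738
Product > 1; profitable direction is HKD → ZAR → EUR → HKD.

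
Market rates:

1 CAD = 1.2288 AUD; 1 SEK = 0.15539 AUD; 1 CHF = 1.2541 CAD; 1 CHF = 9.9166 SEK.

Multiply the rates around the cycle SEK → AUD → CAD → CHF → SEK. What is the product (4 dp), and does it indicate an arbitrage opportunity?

Around SEK → AUD → CAD → CHF → SEK: 1 × 0.15539 ÷ 1.2288 ÷ 1.2541 × 9.9166 = 0.999937
Product ≈ 1 (deviation 0.006%, within rounding noise).

0.9999 (no arbitrage)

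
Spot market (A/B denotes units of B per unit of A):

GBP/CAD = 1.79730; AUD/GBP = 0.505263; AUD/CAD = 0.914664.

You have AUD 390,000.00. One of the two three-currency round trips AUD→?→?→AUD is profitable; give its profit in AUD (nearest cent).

Profit: AUD 2,815.05

Profitable loop is AUD → CAD → GBP → AUD:
AUD 390,000.00 × 0.914664 = CAD 356,718.96
CAD 356,718.96 ÷ 1.79730 = GBP 198,474.91
GBP 198,474.91 ÷ 0.505263 = AUD 392,815.05
Profit = AUD 392,815.05 − AUD 390,000.00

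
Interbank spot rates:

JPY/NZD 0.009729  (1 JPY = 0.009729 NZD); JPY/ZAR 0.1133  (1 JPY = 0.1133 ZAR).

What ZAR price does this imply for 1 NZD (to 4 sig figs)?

NZD/ZAR = 11.65

1 NZD ÷ 0.009729 = 102.785 JPY
102.785 JPY × 0.1133 = 11.6456 ZAR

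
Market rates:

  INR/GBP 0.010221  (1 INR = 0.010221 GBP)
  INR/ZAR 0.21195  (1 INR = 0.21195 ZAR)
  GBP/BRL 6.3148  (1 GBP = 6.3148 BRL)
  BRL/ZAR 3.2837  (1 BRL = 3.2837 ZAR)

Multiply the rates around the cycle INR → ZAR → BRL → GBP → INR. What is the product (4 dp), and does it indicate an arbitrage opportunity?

Around INR → ZAR → BRL → GBP → INR: 1 × 0.21195 ÷ 3.2837 ÷ 6.3148 ÷ 0.010221 = 1.000039
Product ≈ 1 (deviation 0.004%, within rounding noise).

1.0000 (no arbitrage)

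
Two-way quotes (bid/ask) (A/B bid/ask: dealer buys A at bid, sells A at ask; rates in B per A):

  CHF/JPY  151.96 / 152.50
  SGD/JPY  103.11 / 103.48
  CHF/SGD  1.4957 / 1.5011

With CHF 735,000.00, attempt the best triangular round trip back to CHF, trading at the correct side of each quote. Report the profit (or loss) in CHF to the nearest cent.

Net profit: CHF 8,297.68

Best loop CHF → SGD → JPY → CHF:
CHF 735,000.00 × 1.4957 (sell CHF at bid) = SGD 1,099,339.50
SGD 1,099,339.50 × 103.11 (sell SGD at bid) = JPY 113,352,896
JPY 113,352,896 ÷ 152.50 (buy CHF at ask) = CHF 743,297.68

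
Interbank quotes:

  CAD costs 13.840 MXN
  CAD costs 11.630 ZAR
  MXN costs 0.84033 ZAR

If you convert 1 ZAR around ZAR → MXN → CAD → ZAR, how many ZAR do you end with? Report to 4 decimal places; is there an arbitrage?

1.0000 (no arbitrage)

Around ZAR → MXN → CAD → ZAR: 1 ÷ 0.84033 ÷ 13.840 × 11.630 = 0.999986
Product ≈ 1 (deviation 0.001%, within rounding noise).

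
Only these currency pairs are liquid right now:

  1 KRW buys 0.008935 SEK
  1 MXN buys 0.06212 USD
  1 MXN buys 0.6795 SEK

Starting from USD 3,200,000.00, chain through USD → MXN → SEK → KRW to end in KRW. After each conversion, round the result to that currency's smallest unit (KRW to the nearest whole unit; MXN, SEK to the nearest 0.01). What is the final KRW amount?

KRW 3,917,539,964

USD 3,200,000.00 ÷ 0.06212 = MXN 51,513,200.26
MXN 51,513,200.26 × 0.6795 = SEK 35,003,219.58
SEK 35,003,219.58 ÷ 0.008935 = KRW 3,917,539,964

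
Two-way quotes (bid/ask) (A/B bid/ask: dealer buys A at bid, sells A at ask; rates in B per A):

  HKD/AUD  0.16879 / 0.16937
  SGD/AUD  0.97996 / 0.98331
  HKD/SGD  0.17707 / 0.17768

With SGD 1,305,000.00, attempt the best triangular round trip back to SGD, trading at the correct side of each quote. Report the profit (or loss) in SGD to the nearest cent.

Net profit: SGD 31,987.54

Best loop SGD → AUD → HKD → SGD:
SGD 1,305,000.00 × 0.97996 (sell SGD at bid) = AUD 1,278,847.80
AUD 1,278,847.80 ÷ 0.16937 (buy HKD at ask) = HKD 7,550,615.81
HKD 7,550,615.81 × 0.17707 (sell HKD at bid) = SGD 1,336,987.54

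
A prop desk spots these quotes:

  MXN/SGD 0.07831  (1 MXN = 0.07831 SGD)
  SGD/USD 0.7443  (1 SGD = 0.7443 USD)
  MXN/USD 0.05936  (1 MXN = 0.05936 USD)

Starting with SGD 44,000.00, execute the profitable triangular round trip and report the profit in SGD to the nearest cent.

Profit: SGD 810.66

Profitable loop is SGD → MXN → USD → SGD:
SGD 44,000.00 ÷ 0.07831 = MXN 561,869.49
MXN 561,869.49 × 0.05936 = USD 33,352.57
USD 33,352.57 ÷ 0.7443 = SGD 44,810.66
Profit = SGD 44,810.66 − SGD 44,000.00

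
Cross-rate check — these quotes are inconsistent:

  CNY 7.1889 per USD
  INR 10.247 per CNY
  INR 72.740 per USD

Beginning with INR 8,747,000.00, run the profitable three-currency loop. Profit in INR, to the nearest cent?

Profitable loop is INR → USD → CNY → INR:
INR 8,747,000.00 ÷ 72.740 = USD 120,250.21
USD 120,250.21 × 7.1889 = CNY 864,466.71
CNY 864,466.71 × 10.247 = INR 8,858,190.35
Profit = INR 8,858,190.35 − INR 8,747,000.00

Profit: INR 111,190.35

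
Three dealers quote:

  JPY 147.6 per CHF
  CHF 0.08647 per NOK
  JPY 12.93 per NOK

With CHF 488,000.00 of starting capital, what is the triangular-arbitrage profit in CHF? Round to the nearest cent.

Profit: CHF 6,386.42

Profitable loop is CHF → NOK → JPY → CHF:
CHF 488,000.00 ÷ 0.08647 = NOK 5,643,575.81
NOK 5,643,575.81 × 12.93 = JPY 72,971,435
JPY 72,971,435 ÷ 147.6 = CHF 494,386.42
Profit = CHF 494,386.42 − CHF 488,000.00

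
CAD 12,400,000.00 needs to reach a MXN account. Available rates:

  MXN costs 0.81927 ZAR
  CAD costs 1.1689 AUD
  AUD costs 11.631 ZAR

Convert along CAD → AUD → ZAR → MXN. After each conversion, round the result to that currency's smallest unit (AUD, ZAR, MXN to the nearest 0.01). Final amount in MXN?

CAD 12,400,000.00 × 1.1689 = AUD 14,494,360.00
AUD 14,494,360.00 × 11.631 = ZAR 168,583,901.16
ZAR 168,583,901.16 ÷ 0.81927 = MXN 205,773,311.80

MXN 205,773,311.80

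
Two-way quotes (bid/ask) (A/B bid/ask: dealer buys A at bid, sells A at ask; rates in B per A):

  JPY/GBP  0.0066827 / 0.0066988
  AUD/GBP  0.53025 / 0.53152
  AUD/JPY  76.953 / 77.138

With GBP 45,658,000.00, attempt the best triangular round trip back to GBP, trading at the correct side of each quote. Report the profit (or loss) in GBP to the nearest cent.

Best loop GBP → JPY → AUD → GBP:
GBP 45,658,000.00 ÷ 0.0066988 (buy JPY at ask) = JPY 6,815,847,614
JPY 6,815,847,614 ÷ 77.138 (buy AUD at ask) = AUD 88,359,143.54
AUD 88,359,143.54 × 0.53025 (sell AUD at bid) = GBP 46,852,435.86

Net profit: GBP 1,194,435.86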